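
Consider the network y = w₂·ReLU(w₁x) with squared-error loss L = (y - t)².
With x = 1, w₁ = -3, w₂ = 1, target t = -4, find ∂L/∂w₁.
∂L/∂w₁ = 0

Forward pass:
z = w₁x = -3×1 = -3
h = ReLU(-3) = 0
y = w₂h = 1×0 = 0

Backward pass:
∂L/∂y = 2(y - t) = 2(0 - -4) = 8
∂y/∂h = w₂ = 1
∂h/∂z = 0 (ReLU derivative)
∂z/∂w₁ = x = 1

∂L/∂w₁ = 8 × 1 × 0 × 1 = 0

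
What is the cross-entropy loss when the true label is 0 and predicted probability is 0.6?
L = 0.9163

L = -0·log(0.6) - 1·log(0.4) = -log(0.4) = 0.9163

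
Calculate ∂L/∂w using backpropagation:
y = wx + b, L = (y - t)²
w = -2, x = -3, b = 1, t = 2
∂L/∂w = -30

y = wx + b = (-2)(-3) + 1 = 7
∂L/∂y = 2(y - t) = 2(7 - 2) = 10
∂y/∂w = x = -3
∂L/∂w = ∂L/∂y · ∂y/∂w = 10 × -3 = -30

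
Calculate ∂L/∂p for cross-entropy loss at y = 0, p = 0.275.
∂L/∂p = 1.379

∂L/∂p = -y/p + (1-y)/(1-p) = 0 + 1/0.725 = 1.379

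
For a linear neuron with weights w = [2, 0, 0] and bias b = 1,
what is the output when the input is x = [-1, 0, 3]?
y = -1

y = (2)(-1) + (0)(0) + (0)(3) + 1 = -1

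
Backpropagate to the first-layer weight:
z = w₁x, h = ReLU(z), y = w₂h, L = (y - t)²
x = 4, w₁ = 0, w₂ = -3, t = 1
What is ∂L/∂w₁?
∂L/∂w₁ = 0

Forward pass:
z = w₁x = 0×4 = 0
h = ReLU(0) = 0
y = w₂h = -3×0 = 0

Backward pass:
∂L/∂y = 2(y - t) = 2(0 - 1) = -2
∂y/∂h = w₂ = -3
∂h/∂z = 0 (ReLU derivative)
∂z/∂w₁ = x = 4

∂L/∂w₁ = -2 × -3 × 0 × 4 = 0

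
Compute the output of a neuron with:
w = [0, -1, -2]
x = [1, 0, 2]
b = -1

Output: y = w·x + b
y = -5

y = (0)(1) + (-1)(0) + (-2)(2) + -1 = -5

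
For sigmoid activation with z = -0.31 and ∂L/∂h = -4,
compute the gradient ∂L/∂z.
∂L/∂z = -0.9764

σ(-0.31) = 0.4231
σ'(-0.31) = σ(-0.31)(1 - σ(-0.31)) = 0.4231 × 0.5769 = 0.2441
∂L/∂z = ∂L/∂h · σ'(z) = -4 × 0.2441 = -0.9764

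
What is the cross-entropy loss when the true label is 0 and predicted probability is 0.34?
L = 0.4155

L = -0·log(0.34) - 1·log(0.66) = -log(0.66) = 0.4155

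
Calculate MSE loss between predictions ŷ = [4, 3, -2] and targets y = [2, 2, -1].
MSE = 2

MSE = (1/3)((4-2)² + (3-2)² + (-2--1)²) = (1/3)(4 + 1 + 1) = 2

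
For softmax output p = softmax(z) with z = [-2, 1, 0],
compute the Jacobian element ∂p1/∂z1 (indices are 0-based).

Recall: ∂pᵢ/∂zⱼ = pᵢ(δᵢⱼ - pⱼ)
∂p1/∂z1 = 0.2078

p = softmax(z) = [0.03512, 0.7054, 0.2595]
p1 = 0.7054

∂p1/∂z1 = p1(1 - p1) = 0.7054 × (1 - 0.7054) = 0.2078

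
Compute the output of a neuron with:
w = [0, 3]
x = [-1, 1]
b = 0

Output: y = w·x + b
y = 3

y = (0)(-1) + (3)(1) + 0 = 3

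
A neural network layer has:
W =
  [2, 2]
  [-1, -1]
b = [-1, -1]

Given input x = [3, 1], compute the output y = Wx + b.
y = [7, -5]

Wx = [2×3 + 2×1, -1×3 + -1×1]
   = [8, -4]
y = Wx + b = [8 + -1, -4 + -1] = [7, -5]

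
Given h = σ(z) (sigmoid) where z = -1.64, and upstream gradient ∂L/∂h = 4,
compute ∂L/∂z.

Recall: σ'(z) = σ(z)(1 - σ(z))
∂L/∂z = 0.5443

σ(-1.64) = 0.1625
σ'(-1.64) = σ(-1.64)(1 - σ(-1.64)) = 0.1625 × 0.8375 = 0.1361
∂L/∂z = ∂L/∂h · σ'(z) = 4 × 0.1361 = 0.5443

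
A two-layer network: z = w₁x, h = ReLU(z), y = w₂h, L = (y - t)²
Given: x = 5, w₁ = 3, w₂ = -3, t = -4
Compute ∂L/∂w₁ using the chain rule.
∂L/∂w₁ = 1230

Forward pass:
z = w₁x = 3×5 = 15
h = ReLU(15) = 15
y = w₂h = -3×15 = -45

Backward pass:
∂L/∂y = 2(y - t) = 2(-45 - -4) = -82
∂y/∂h = w₂ = -3
∂h/∂z = 1 (ReLU derivative)
∂z/∂w₁ = x = 5

∂L/∂w₁ = -82 × -3 × 1 × 5 = 1230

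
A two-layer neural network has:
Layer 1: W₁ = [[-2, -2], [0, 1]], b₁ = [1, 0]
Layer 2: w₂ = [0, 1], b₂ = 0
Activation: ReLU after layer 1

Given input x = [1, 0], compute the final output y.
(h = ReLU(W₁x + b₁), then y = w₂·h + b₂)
y = 0

Layer 1 pre-activation: z₁ = [-1, 0]
After ReLU: h = [0, 0]
Layer 2 output: y = 0×0 + 1×0 + 0 = 0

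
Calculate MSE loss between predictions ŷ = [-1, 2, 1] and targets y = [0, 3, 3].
MSE = 2

MSE = (1/3)((-1-0)² + (2-3)² + (1-3)²) = (1/3)(1 + 1 + 4) = 2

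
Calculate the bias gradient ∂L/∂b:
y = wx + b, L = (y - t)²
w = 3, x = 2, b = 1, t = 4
∂L/∂b = 6

y = wx + b = (3)(2) + 1 = 7
∂L/∂y = 2(y - t) = 2(7 - 4) = 6
∂y/∂b = 1
∂L/∂b = ∂L/∂y · ∂y/∂b = 6 × 1 = 6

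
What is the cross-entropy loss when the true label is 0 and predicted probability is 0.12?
L = 0.1278

L = -0·log(0.12) - 1·log(0.88) = -log(0.88) = 0.1278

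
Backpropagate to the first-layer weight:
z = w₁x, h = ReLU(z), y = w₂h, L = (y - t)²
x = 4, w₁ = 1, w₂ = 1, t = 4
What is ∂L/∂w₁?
∂L/∂w₁ = 0

Forward pass:
z = w₁x = 1×4 = 4
h = ReLU(4) = 4
y = w₂h = 1×4 = 4

Backward pass:
∂L/∂y = 2(y - t) = 2(4 - 4) = 0
∂y/∂h = w₂ = 1
∂h/∂z = 1 (ReLU derivative)
∂z/∂w₁ = x = 4

∂L/∂w₁ = 0 × 1 × 1 × 4 = 0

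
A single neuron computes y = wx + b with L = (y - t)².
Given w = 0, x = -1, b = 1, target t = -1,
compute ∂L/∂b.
∂L/∂b = 4

y = wx + b = (0)(-1) + 1 = 1
∂L/∂y = 2(y - t) = 2(1 - -1) = 4
∂y/∂b = 1
∂L/∂b = ∂L/∂y · ∂y/∂b = 4 × 1 = 4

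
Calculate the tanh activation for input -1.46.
-0.8977

tanh(-1.46) = (e^(-1.46) - e^(1.46))/(e^(-1.46) + e^(1.46)) = -0.8977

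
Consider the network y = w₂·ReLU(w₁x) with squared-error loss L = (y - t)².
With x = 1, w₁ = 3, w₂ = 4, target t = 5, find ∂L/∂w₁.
∂L/∂w₁ = 56

Forward pass:
z = w₁x = 3×1 = 3
h = ReLU(3) = 3
y = w₂h = 4×3 = 12

Backward pass:
∂L/∂y = 2(y - t) = 2(12 - 5) = 14
∂y/∂h = w₂ = 4
∂h/∂z = 1 (ReLU derivative)
∂z/∂w₁ = x = 1

∂L/∂w₁ = 14 × 4 × 1 × 1 = 56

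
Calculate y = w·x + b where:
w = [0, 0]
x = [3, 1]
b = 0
y = 0

y = (0)(3) + (0)(1) + 0 = 0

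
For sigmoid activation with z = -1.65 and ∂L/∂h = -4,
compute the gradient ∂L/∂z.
∂L/∂z = -0.5406

σ(-1.65) = 0.1611
σ'(-1.65) = σ(-1.65)(1 - σ(-1.65)) = 0.1611 × 0.8389 = 0.1352
∂L/∂z = ∂L/∂h · σ'(z) = -4 × 0.1352 = -0.5406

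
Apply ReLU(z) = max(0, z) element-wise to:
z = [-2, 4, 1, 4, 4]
h = [0, 4, 1, 4, 4]

ReLU applied element-wise: max(0,-2)=0, max(0,4)=4, max(0,1)=1, max(0,4)=4, max(0,4)=4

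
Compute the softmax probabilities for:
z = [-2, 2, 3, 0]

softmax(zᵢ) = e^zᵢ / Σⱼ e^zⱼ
p = [0.0047, 0.2583, 0.702, 0.035]

exp(z) = [0.1353, 7.389, 20.09, 1]
Sum = 28.61
p = [0.0047, 0.2583, 0.702, 0.035]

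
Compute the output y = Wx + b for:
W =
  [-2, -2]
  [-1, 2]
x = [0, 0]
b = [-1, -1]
y = [-1, -1]

Wx = [-2×0 + -2×0, -1×0 + 2×0]
   = [0, 0]
y = Wx + b = [0 + -1, 0 + -1] = [-1, -1]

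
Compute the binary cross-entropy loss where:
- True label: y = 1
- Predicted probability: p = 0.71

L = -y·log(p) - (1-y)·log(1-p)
L = 0.3425

L = -1·log(0.71) - 0·log(0.29) = -log(0.71) = 0.3425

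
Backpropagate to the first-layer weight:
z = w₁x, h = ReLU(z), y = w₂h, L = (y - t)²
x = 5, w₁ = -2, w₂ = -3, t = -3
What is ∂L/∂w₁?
∂L/∂w₁ = 0

Forward pass:
z = w₁x = -2×5 = -10
h = ReLU(-10) = 0
y = w₂h = -3×0 = 0

Backward pass:
∂L/∂y = 2(y - t) = 2(0 - -3) = 6
∂y/∂h = w₂ = -3
∂h/∂z = 0 (ReLU derivative)
∂z/∂w₁ = x = 5

∂L/∂w₁ = 6 × -3 × 0 × 5 = 0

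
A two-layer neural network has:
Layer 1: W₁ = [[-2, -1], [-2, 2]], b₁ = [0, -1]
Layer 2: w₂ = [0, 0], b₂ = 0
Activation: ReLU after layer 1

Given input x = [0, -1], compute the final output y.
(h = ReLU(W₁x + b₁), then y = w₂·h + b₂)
y = 0

Layer 1 pre-activation: z₁ = [1, -3]
After ReLU: h = [1, 0]
Layer 2 output: y = 0×1 + 0×0 + 0 = 0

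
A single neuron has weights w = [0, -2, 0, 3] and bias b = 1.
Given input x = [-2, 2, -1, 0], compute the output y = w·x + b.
y = -3

y = (0)(-2) + (-2)(2) + (0)(-1) + (3)(0) + 1 = -3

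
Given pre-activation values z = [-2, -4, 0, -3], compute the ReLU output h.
h = [0, 0, 0, 0]

ReLU applied element-wise: max(0,-2)=0, max(0,-4)=0, max(0,0)=0, max(0,-3)=0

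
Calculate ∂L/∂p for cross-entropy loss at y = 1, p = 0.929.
∂L/∂p = -1.076

∂L/∂p = -y/p + (1-y)/(1-p) = -1/0.929 + 0 = -1.076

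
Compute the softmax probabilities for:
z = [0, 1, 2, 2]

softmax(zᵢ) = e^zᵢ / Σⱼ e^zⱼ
p = [0.0541, 0.147, 0.3995, 0.3995]

exp(z) = [1, 2.718, 7.389, 7.389]
Sum = 18.5
p = [0.0541, 0.147, 0.3995, 0.3995]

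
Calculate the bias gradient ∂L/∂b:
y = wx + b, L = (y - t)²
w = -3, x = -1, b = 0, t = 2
∂L/∂b = 2

y = wx + b = (-3)(-1) + 0 = 3
∂L/∂y = 2(y - t) = 2(3 - 2) = 2
∂y/∂b = 1
∂L/∂b = ∂L/∂y · ∂y/∂b = 2 × 1 = 2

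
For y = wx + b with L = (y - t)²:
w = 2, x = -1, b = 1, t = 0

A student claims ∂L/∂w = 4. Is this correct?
Incorrect

y = (2)(-1) + 1 = -1
∂L/∂y = 2(y - t) = 2(-1 - 0) = -2
∂y/∂w = x = -1
∂L/∂w = -2 × -1 = 2

Claimed value: 4
Incorrect: The correct gradient is 2.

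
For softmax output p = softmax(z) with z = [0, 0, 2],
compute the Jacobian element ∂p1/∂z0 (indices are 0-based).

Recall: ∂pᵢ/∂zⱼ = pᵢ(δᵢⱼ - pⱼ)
∂p1/∂z0 = -0.01134

p = softmax(z) = [0.1065, 0.1065, 0.787]
p1 = 0.1065, p0 = 0.1065

∂p1/∂z0 = -p1 × p0 = -0.1065 × 0.1065 = -0.01134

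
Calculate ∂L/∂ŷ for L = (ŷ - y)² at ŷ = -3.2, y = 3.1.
∂L/∂ŷ = -12.6

∂L/∂ŷ = 2(ŷ - y) = 2(-3.2 - 3.1) = 2(-6.3) = -12.6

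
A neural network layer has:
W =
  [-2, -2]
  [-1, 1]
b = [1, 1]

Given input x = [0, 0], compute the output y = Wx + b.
y = [1, 1]

Wx = [-2×0 + -2×0, -1×0 + 1×0]
   = [0, 0]
y = Wx + b = [0 + 1, 0 + 1] = [1, 1]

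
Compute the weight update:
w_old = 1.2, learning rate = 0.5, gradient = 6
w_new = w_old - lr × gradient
w_new = -1.8

w_new = w - η·∂L/∂w = 1.2 - 0.5×(6) = 1.2 - (3) = -1.8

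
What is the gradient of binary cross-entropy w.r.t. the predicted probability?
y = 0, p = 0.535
∂L/∂p = 2.151

∂L/∂p = -y/p + (1-y)/(1-p) = 0 + 1/0.465 = 2.151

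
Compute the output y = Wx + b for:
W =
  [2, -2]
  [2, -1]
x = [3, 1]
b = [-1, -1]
y = [3, 4]

Wx = [2×3 + -2×1, 2×3 + -1×1]
   = [4, 5]
y = Wx + b = [4 + -1, 5 + -1] = [3, 4]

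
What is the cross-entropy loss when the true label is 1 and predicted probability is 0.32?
L = 1.139

L = -1·log(0.32) - 0·log(0.68) = -log(0.32) = 1.139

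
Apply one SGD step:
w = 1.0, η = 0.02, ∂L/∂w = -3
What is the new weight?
w_new = 1.06

w_new = w - η·∂L/∂w = 1.0 - 0.02×(-3) = 1.0 - (-0.06) = 1.06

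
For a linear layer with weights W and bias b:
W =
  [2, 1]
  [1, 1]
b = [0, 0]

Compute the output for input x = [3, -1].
y = [5, 2]

Wx = [2×3 + 1×-1, 1×3 + 1×-1]
   = [5, 2]
y = Wx + b = [5 + 0, 2 + 0] = [5, 2]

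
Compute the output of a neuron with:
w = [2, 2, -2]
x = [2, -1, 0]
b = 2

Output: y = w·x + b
y = 4

y = (2)(2) + (2)(-1) + (-2)(0) + 2 = 4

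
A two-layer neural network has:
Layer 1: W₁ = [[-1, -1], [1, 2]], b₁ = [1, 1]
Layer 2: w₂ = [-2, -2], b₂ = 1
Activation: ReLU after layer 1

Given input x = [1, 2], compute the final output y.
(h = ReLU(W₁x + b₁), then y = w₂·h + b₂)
y = -11

Layer 1 pre-activation: z₁ = [-2, 6]
After ReLU: h = [0, 6]
Layer 2 output: y = -2×0 + -2×6 + 1 = -11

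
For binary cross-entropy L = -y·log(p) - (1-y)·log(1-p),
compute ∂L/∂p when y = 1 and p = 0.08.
∂L/∂p = -12.5

∂L/∂p = -y/p + (1-y)/(1-p) = -1/0.08 + 0 = -12.5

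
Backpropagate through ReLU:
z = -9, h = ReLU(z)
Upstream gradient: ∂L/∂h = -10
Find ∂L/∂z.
∂L/∂z = 0

h = ReLU(-9) = 0
Since z < 0: ∂h/∂z = 0
∂L/∂z = ∂L/∂h · ∂h/∂z = -10 × 0 = 0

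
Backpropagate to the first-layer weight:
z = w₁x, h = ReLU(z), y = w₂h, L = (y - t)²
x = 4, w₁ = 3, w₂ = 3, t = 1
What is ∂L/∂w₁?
∂L/∂w₁ = 840

Forward pass:
z = w₁x = 3×4 = 12
h = ReLU(12) = 12
y = w₂h = 3×12 = 36

Backward pass:
∂L/∂y = 2(y - t) = 2(36 - 1) = 70
∂y/∂h = w₂ = 3
∂h/∂z = 1 (ReLU derivative)
∂z/∂w₁ = x = 4

∂L/∂w₁ = 70 × 3 × 1 × 4 = 840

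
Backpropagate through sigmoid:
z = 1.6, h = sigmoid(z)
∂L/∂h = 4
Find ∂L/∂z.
∂L/∂z = 0.5591

σ(1.6) = 0.832
σ'(1.6) = σ(1.6)(1 - σ(1.6)) = 0.832 × 0.168 = 0.1398
∂L/∂z = ∂L/∂h · σ'(z) = 4 × 0.1398 = 0.5591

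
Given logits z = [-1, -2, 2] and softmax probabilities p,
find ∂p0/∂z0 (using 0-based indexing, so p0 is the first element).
∂p0/∂z0 = 0.04444

p = softmax(z) = [0.04661, 0.01715, 0.9362]
p0 = 0.04661

∂p0/∂z0 = p0(1 - p0) = 0.04661 × (1 - 0.04661) = 0.04444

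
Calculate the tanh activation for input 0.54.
0.493

tanh(0.54) = (e^(0.54) - e^(-0.54))/(e^(0.54) + e^(-0.54)) = 0.493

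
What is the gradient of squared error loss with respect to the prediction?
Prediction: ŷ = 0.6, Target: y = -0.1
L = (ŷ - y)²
∂L/∂ŷ = 1.4

∂L/∂ŷ = 2(ŷ - y) = 2(0.6 - -0.1) = 2(0.7) = 1.4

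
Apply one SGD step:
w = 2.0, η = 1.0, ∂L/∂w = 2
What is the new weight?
w_new = 0

w_new = w - η·∂L/∂w = 2.0 - 1.0×(2) = 2.0 - (2) = 0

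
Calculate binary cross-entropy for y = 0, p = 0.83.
L = 1.772

L = -0·log(0.83) - 1·log(0.17) = -log(0.17) = 1.772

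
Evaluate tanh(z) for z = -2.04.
-0.9667

tanh(-2.04) = (e^(-2.04) - e^(2.04))/(e^(-2.04) + e^(2.04)) = -0.9667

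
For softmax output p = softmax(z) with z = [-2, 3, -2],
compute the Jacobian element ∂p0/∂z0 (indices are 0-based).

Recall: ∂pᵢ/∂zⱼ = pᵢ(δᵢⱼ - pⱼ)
∂p0/∂z0 = 0.006604

p = softmax(z) = [0.006648, 0.9867, 0.006648]
p0 = 0.006648

∂p0/∂z0 = p0(1 - p0) = 0.006648 × (1 - 0.006648) = 0.006604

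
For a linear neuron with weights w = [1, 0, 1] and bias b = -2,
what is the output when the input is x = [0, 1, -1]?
y = -3

y = (1)(0) + (0)(1) + (1)(-1) + -2 = -3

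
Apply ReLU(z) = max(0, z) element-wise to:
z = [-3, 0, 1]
h = [0, 0, 1]

ReLU applied element-wise: max(0,-3)=0, max(0,0)=0, max(0,1)=1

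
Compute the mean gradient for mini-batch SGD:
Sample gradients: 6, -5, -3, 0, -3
Average gradient = -1

Average = (1/5)(6 + -5 + -3 + 0 + -3) = -5/5 = -1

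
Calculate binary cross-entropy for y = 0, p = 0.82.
L = 1.715

L = -0·log(0.82) - 1·log(0.18) = -log(0.18) = 1.715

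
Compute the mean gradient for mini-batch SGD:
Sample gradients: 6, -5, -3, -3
Average gradient = -1.25

Average = (1/4)(6 + -5 + -3 + -3) = -5/4 = -1.25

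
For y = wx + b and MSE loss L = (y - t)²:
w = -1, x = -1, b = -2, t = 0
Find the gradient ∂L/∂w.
∂L/∂w = 2

y = wx + b = (-1)(-1) + -2 = -1
∂L/∂y = 2(y - t) = 2(-1 - 0) = -2
∂y/∂w = x = -1
∂L/∂w = ∂L/∂y · ∂y/∂w = -2 × -1 = 2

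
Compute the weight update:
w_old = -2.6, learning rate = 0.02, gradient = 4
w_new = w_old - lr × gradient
w_new = -2.68

w_new = w - η·∂L/∂w = -2.6 - 0.02×(4) = -2.6 - (0.08) = -2.68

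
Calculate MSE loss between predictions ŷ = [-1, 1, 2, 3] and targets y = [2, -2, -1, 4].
MSE = 7

MSE = (1/4)((-1-2)² + (1--2)² + (2--1)² + (3-4)²) = (1/4)(9 + 9 + 9 + 1) = 7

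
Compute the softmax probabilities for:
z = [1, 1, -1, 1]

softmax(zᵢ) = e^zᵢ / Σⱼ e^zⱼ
p = [0.3189, 0.3189, 0.0432, 0.3189]

exp(z) = [2.718, 2.718, 0.3679, 2.718]
Sum = 8.523
p = [0.3189, 0.3189, 0.0432, 0.3189]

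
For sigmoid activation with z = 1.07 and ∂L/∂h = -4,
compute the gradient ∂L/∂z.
∂L/∂z = -0.7607

σ(1.07) = 0.7446
σ'(1.07) = σ(1.07)(1 - σ(1.07)) = 0.7446 × 0.2554 = 0.1902
∂L/∂z = ∂L/∂h · σ'(z) = -4 × 0.1902 = -0.7607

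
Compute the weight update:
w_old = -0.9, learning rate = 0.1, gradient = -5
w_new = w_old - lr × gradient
w_new = -0.4

w_new = w - η·∂L/∂w = -0.9 - 0.1×(-5) = -0.9 - (-0.5) = -0.4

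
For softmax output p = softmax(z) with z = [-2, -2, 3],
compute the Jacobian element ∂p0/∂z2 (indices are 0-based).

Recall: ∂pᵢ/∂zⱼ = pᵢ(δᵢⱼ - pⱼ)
∂p0/∂z2 = -0.00656

p = softmax(z) = [0.006648, 0.006648, 0.9867]
p0 = 0.006648, p2 = 0.9867

∂p0/∂z2 = -p0 × p2 = -0.006648 × 0.9867 = -0.00656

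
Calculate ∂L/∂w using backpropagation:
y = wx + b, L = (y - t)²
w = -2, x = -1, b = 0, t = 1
∂L/∂w = -2

y = wx + b = (-2)(-1) + 0 = 2
∂L/∂y = 2(y - t) = 2(2 - 1) = 2
∂y/∂w = x = -1
∂L/∂w = ∂L/∂y · ∂y/∂w = 2 × -1 = -2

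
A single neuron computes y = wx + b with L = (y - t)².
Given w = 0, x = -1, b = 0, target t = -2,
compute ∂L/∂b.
∂L/∂b = 4

y = wx + b = (0)(-1) + 0 = 0
∂L/∂y = 2(y - t) = 2(0 - -2) = 4
∂y/∂b = 1
∂L/∂b = ∂L/∂y · ∂y/∂b = 4 × 1 = 4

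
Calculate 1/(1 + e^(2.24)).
0.09622

sigmoid(-2.24) = 1/(1 + e^(2.24)) = 1/(1 + 9.393) = 0.09622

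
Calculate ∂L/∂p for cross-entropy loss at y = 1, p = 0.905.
∂L/∂p = -1.105

∂L/∂p = -y/p + (1-y)/(1-p) = -1/0.905 + 0 = -1.105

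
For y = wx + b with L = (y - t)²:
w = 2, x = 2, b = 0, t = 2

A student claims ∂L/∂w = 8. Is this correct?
Correct

y = (2)(2) + 0 = 4
∂L/∂y = 2(y - t) = 2(4 - 2) = 4
∂y/∂w = x = 2
∂L/∂w = 4 × 2 = 8

Claimed value: 8
Correct: The correct gradient is 8.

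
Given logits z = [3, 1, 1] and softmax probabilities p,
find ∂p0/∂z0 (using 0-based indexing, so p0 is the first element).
∂p0/∂z0 = 0.1676

p = softmax(z) = [0.787, 0.1065, 0.1065]
p0 = 0.787

∂p0/∂z0 = p0(1 - p0) = 0.787 × (1 - 0.787) = 0.1676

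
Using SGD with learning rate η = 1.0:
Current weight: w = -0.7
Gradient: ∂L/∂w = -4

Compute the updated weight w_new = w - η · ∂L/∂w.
w_new = 3.3

w_new = w - η·∂L/∂w = -0.7 - 1.0×(-4) = -0.7 - (-4) = 3.3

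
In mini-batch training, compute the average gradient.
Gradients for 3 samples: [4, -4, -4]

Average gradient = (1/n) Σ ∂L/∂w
Average gradient = -1.333

Average = (1/3)(4 + -4 + -4) = -4/3 = -1.333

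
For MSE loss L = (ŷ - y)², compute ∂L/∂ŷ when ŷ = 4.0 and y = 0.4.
∂L/∂ŷ = 7.2

∂L/∂ŷ = 2(ŷ - y) = 2(4.0 - 0.4) = 2(3.6) = 7.2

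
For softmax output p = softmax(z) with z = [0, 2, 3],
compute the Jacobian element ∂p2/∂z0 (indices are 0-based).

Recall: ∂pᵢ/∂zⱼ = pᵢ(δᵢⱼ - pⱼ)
∂p2/∂z0 = -0.02477

p = softmax(z) = [0.03512, 0.2595, 0.7054]
p2 = 0.7054, p0 = 0.03512

∂p2/∂z0 = -p2 × p0 = -0.7054 × 0.03512 = -0.02477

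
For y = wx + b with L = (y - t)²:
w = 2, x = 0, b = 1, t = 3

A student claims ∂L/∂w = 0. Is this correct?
Correct

y = (2)(0) + 1 = 1
∂L/∂y = 2(y - t) = 2(1 - 3) = -4
∂y/∂w = x = 0
∂L/∂w = -4 × 0 = 0

Claimed value: 0
Correct: The correct gradient is 0.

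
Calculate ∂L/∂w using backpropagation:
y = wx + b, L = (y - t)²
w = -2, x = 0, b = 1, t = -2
∂L/∂w = 0

y = wx + b = (-2)(0) + 1 = 1
∂L/∂y = 2(y - t) = 2(1 - -2) = 6
∂y/∂w = x = 0
∂L/∂w = ∂L/∂y · ∂y/∂w = 6 × 0 = 0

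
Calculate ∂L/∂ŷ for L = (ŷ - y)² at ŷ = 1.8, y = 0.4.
∂L/∂ŷ = 2.8

∂L/∂ŷ = 2(ŷ - y) = 2(1.8 - 0.4) = 2(1.4) = 2.8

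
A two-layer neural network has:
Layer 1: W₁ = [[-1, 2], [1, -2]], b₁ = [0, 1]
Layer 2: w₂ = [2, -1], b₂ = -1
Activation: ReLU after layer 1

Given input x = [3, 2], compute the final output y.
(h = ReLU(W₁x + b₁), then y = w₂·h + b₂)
y = 1

Layer 1 pre-activation: z₁ = [1, 0]
After ReLU: h = [1, 0]
Layer 2 output: y = 2×1 + -1×0 + -1 = 1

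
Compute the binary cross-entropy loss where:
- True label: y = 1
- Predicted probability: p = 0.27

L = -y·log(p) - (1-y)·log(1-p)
L = 1.309

L = -1·log(0.27) - 0·log(0.73) = -log(0.27) = 1.309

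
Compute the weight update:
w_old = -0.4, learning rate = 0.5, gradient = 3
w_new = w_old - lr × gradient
w_new = -1.9

w_new = w - η·∂L/∂w = -0.4 - 0.5×(3) = -0.4 - (1.5) = -1.9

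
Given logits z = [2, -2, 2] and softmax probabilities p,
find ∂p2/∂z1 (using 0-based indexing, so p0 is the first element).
∂p2/∂z1 = -0.004496

p = softmax(z) = [0.4955, 0.009075, 0.4955]
p2 = 0.4955, p1 = 0.009075

∂p2/∂z1 = -p2 × p1 = -0.4955 × 0.009075 = -0.004496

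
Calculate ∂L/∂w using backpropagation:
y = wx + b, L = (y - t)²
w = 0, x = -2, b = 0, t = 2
∂L/∂w = 8

y = wx + b = (0)(-2) + 0 = 0
∂L/∂y = 2(y - t) = 2(0 - 2) = -4
∂y/∂w = x = -2
∂L/∂w = ∂L/∂y · ∂y/∂w = -4 × -2 = 8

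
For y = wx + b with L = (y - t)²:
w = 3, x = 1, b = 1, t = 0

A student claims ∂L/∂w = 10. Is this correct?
Incorrect

y = (3)(1) + 1 = 4
∂L/∂y = 2(y - t) = 2(4 - 0) = 8
∂y/∂w = x = 1
∂L/∂w = 8 × 1 = 8

Claimed value: 10
Incorrect: The correct gradient is 8.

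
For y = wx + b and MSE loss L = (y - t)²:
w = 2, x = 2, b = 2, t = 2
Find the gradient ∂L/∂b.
∂L/∂b = 8

y = wx + b = (2)(2) + 2 = 6
∂L/∂y = 2(y - t) = 2(6 - 2) = 8
∂y/∂b = 1
∂L/∂b = ∂L/∂y · ∂y/∂b = 8 × 1 = 8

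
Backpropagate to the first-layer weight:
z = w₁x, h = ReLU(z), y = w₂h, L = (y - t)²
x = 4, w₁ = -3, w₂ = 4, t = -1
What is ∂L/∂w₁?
∂L/∂w₁ = 0

Forward pass:
z = w₁x = -3×4 = -12
h = ReLU(-12) = 0
y = w₂h = 4×0 = 0

Backward pass:
∂L/∂y = 2(y - t) = 2(0 - -1) = 2
∂y/∂h = w₂ = 4
∂h/∂z = 0 (ReLU derivative)
∂z/∂w₁ = x = 4

∂L/∂w₁ = 2 × 4 × 0 × 4 = 0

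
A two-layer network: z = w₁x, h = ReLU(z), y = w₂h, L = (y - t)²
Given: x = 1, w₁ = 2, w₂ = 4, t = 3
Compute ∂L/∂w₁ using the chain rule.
∂L/∂w₁ = 40

Forward pass:
z = w₁x = 2×1 = 2
h = ReLU(2) = 2
y = w₂h = 4×2 = 8

Backward pass:
∂L/∂y = 2(y - t) = 2(8 - 3) = 10
∂y/∂h = w₂ = 4
∂h/∂z = 1 (ReLU derivative)
∂z/∂w₁ = x = 1

∂L/∂w₁ = 10 × 4 × 1 × 1 = 40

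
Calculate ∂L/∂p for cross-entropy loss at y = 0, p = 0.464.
∂L/∂p = 1.866

∂L/∂p = -y/p + (1-y)/(1-p) = 0 + 1/0.536 = 1.866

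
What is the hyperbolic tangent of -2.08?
-0.9693

tanh(-2.08) = (e^(-2.08) - e^(2.08))/(e^(-2.08) + e^(2.08)) = -0.9693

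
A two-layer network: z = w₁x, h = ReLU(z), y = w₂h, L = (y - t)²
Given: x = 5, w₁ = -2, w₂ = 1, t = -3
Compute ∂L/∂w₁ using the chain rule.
∂L/∂w₁ = 0

Forward pass:
z = w₁x = -2×5 = -10
h = ReLU(-10) = 0
y = w₂h = 1×0 = 0

Backward pass:
∂L/∂y = 2(y - t) = 2(0 - -3) = 6
∂y/∂h = w₂ = 1
∂h/∂z = 0 (ReLU derivative)
∂z/∂w₁ = x = 5

∂L/∂w₁ = 6 × 1 × 0 × 5 = 0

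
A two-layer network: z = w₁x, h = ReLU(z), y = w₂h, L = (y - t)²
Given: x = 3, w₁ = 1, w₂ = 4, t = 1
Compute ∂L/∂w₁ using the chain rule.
∂L/∂w₁ = 264

Forward pass:
z = w₁x = 1×3 = 3
h = ReLU(3) = 3
y = w₂h = 4×3 = 12

Backward pass:
∂L/∂y = 2(y - t) = 2(12 - 1) = 22
∂y/∂h = w₂ = 4
∂h/∂z = 1 (ReLU derivative)
∂z/∂w₁ = x = 3

∂L/∂w₁ = 22 × 4 × 1 × 3 = 264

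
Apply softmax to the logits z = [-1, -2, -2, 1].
p = [0.1096, 0.0403, 0.0403, 0.8098]

exp(z) = [0.3679, 0.1353, 0.1353, 2.718]
Sum = 3.357
p = [0.1096, 0.0403, 0.0403, 0.8098]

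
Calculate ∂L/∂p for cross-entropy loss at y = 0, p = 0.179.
∂L/∂p = 1.218

∂L/∂p = -y/p + (1-y)/(1-p) = 0 + 1/0.821 = 1.218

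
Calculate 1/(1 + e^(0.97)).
0.2749

sigmoid(-0.97) = 1/(1 + e^(0.97)) = 1/(1 + 2.638) = 0.2749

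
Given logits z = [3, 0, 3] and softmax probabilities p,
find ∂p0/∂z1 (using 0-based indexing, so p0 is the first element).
∂p0/∂z1 = -0.01185

p = softmax(z) = [0.4879, 0.02429, 0.4879]
p0 = 0.4879, p1 = 0.02429

∂p0/∂z1 = -p0 × p1 = -0.4879 × 0.02429 = -0.01185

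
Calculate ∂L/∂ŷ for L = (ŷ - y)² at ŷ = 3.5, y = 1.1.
∂L/∂ŷ = 4.8

∂L/∂ŷ = 2(ŷ - y) = 2(3.5 - 1.1) = 2(2.4) = 4.8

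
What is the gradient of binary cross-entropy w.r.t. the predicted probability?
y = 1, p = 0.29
∂L/∂p = -3.448

∂L/∂p = -y/p + (1-y)/(1-p) = -1/0.29 + 0 = -3.448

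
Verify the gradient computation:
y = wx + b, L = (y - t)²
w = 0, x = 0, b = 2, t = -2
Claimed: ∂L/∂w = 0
Correct

y = (0)(0) + 2 = 2
∂L/∂y = 2(y - t) = 2(2 - -2) = 8
∂y/∂w = x = 0
∂L/∂w = 8 × 0 = 0

Claimed value: 0
Correct: The correct gradient is 0.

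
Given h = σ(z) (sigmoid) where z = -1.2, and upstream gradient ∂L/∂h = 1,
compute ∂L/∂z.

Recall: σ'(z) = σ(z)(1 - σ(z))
∂L/∂z = 0.1779

σ(-1.2) = 0.2315
σ'(-1.2) = σ(-1.2)(1 - σ(-1.2)) = 0.2315 × 0.7685 = 0.1779
∂L/∂z = ∂L/∂h · σ'(z) = 1 × 0.1779 = 0.1779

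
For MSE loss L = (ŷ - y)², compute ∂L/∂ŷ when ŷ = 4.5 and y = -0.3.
∂L/∂ŷ = 9.6

∂L/∂ŷ = 2(ŷ - y) = 2(4.5 - -0.3) = 2(4.8) = 9.6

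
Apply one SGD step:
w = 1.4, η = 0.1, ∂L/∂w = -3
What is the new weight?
w_new = 1.7

w_new = w - η·∂L/∂w = 1.4 - 0.1×(-3) = 1.4 - (-0.3) = 1.7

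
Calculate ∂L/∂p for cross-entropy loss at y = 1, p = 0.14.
∂L/∂p = -7.143

∂L/∂p = -y/p + (1-y)/(1-p) = -1/0.14 + 0 = -7.143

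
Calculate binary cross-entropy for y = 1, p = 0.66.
L = 0.4155

L = -1·log(0.66) - 0·log(0.34) = -log(0.66) = 0.4155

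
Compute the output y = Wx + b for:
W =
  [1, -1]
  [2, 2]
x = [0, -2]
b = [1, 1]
y = [3, -3]

Wx = [1×0 + -1×-2, 2×0 + 2×-2]
   = [2, -4]
y = Wx + b = [2 + 1, -4 + 1] = [3, -3]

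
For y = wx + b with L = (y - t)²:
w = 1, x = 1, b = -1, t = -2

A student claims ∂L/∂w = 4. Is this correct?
Correct

y = (1)(1) + -1 = 0
∂L/∂y = 2(y - t) = 2(0 - -2) = 4
∂y/∂w = x = 1
∂L/∂w = 4 × 1 = 4

Claimed value: 4
Correct: The correct gradient is 4.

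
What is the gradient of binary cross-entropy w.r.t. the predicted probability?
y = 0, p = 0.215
∂L/∂p = 1.274

∂L/∂p = -y/p + (1-y)/(1-p) = 0 + 1/0.785 = 1.274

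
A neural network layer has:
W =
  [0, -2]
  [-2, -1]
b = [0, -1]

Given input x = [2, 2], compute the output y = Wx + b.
y = [-4, -7]

Wx = [0×2 + -2×2, -2×2 + -1×2]
   = [-4, -6]
y = Wx + b = [-4 + 0, -6 + -1] = [-4, -7]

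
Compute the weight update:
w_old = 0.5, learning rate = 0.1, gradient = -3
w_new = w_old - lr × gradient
w_new = 0.8

w_new = w - η·∂L/∂w = 0.5 - 0.1×(-3) = 0.5 - (-0.3) = 0.8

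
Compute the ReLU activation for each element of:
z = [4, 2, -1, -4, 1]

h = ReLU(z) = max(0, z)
h = [4, 2, 0, 0, 1]

ReLU applied element-wise: max(0,4)=4, max(0,2)=2, max(0,-1)=0, max(0,-4)=0, max(0,1)=1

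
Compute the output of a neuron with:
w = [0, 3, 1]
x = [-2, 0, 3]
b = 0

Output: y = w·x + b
y = 3

y = (0)(-2) + (3)(0) + (1)(3) + 0 = 3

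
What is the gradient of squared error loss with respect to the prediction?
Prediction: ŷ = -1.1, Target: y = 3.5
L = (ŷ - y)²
∂L/∂ŷ = -9.2

∂L/∂ŷ = 2(ŷ - y) = 2(-1.1 - 3.5) = 2(-4.6) = -9.2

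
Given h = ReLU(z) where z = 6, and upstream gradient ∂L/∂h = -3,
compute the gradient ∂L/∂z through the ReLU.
∂L/∂z = -3

h = ReLU(6) = 6
Since z > 0: ∂h/∂z = 1
∂L/∂z = ∂L/∂h · ∂h/∂z = -3 × 1 = -3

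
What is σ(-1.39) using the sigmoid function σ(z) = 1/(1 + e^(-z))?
0.1994

sigmoid(-1.39) = 1/(1 + e^(1.39)) = 1/(1 + 4.015) = 0.1994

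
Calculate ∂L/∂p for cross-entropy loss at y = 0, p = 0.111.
∂L/∂p = 1.125

∂L/∂p = -y/p + (1-y)/(1-p) = 0 + 1/0.889 = 1.125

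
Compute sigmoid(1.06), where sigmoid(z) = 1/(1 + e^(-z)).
0.7427

sigmoid(1.06) = 1/(1 + e^(-1.06)) = 1/(1 + 0.3465) = 0.7427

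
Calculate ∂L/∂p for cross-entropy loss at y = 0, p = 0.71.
∂L/∂p = 3.448

∂L/∂p = -y/p + (1-y)/(1-p) = 0 + 1/0.29 = 3.448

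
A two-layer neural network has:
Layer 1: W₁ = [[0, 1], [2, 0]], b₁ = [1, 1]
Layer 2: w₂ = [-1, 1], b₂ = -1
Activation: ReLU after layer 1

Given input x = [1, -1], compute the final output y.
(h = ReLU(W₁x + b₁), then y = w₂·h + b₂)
y = 2

Layer 1 pre-activation: z₁ = [0, 3]
After ReLU: h = [0, 3]
Layer 2 output: y = -1×0 + 1×3 + -1 = 2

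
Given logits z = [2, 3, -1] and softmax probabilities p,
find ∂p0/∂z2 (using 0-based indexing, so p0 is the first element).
∂p0/∂z2 = -0.003507

p = softmax(z) = [0.2654, 0.7214, 0.01321]
p0 = 0.2654, p2 = 0.01321

∂p0/∂z2 = -p0 × p2 = -0.2654 × 0.01321 = -0.003507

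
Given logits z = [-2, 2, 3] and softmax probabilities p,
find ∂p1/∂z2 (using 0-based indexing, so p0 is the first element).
∂p1/∂z2 = -0.1947

p = softmax(z) = [0.004902, 0.2676, 0.7275]
p1 = 0.2676, p2 = 0.7275

∂p1/∂z2 = -p1 × p2 = -0.2676 × 0.7275 = -0.1947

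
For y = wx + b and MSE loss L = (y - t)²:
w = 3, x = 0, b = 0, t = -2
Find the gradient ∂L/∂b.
∂L/∂b = 4

y = wx + b = (3)(0) + 0 = 0
∂L/∂y = 2(y - t) = 2(0 - -2) = 4
∂y/∂b = 1
∂L/∂b = ∂L/∂y · ∂y/∂b = 4 × 1 = 4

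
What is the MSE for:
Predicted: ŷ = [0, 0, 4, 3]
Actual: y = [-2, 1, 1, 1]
MSE = 4.5

MSE = (1/4)((0--2)² + (0-1)² + (4-1)² + (3-1)²) = (1/4)(4 + 1 + 9 + 4) = 4.5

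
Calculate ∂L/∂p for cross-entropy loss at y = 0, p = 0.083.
∂L/∂p = 1.091

∂L/∂p = -y/p + (1-y)/(1-p) = 0 + 1/0.917 = 1.091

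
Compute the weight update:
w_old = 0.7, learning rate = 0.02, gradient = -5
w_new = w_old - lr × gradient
w_new = 0.8

w_new = w - η·∂L/∂w = 0.7 - 0.02×(-5) = 0.7 - (-0.1) = 0.8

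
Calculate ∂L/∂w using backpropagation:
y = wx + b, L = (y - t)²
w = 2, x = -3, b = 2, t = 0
∂L/∂w = 24

y = wx + b = (2)(-3) + 2 = -4
∂L/∂y = 2(y - t) = 2(-4 - 0) = -8
∂y/∂w = x = -3
∂L/∂w = ∂L/∂y · ∂y/∂w = -8 × -3 = 24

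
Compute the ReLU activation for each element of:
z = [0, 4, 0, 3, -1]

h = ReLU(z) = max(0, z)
h = [0, 4, 0, 3, 0]

ReLU applied element-wise: max(0,0)=0, max(0,4)=4, max(0,0)=0, max(0,3)=3, max(0,-1)=0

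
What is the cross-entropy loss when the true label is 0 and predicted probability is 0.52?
L = 0.734

L = -0·log(0.52) - 1·log(0.48) = -log(0.48) = 0.734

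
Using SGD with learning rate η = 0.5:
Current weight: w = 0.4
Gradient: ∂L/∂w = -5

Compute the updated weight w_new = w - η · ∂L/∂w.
w_new = 2.9

w_new = w - η·∂L/∂w = 0.4 - 0.5×(-5) = 0.4 - (-2.5) = 2.9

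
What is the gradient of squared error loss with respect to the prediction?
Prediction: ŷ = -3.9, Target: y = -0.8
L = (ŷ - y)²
∂L/∂ŷ = -6.2

∂L/∂ŷ = 2(ŷ - y) = 2(-3.9 - -0.8) = 2(-3.1) = -6.2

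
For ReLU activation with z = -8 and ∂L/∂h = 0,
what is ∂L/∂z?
∂L/∂z = 0

h = ReLU(-8) = 0
Since z < 0: ∂h/∂z = 0
∂L/∂z = ∂L/∂h · ∂h/∂z = 0 × 0 = 0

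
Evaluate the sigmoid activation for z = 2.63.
0.9328

sigmoid(2.63) = 1/(1 + e^(-2.63)) = 1/(1 + 0.07208) = 0.9328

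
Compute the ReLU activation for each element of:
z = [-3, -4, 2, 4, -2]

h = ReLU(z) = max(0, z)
h = [0, 0, 2, 4, 0]

ReLU applied element-wise: max(0,-3)=0, max(0,-4)=0, max(0,2)=2, max(0,4)=4, max(0,-2)=0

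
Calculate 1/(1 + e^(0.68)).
0.3363

sigmoid(-0.68) = 1/(1 + e^(0.68)) = 1/(1 + 1.974) = 0.3363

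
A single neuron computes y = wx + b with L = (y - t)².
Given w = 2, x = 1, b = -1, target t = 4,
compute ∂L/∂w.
∂L/∂w = -6

y = wx + b = (2)(1) + -1 = 1
∂L/∂y = 2(y - t) = 2(1 - 4) = -6
∂y/∂w = x = 1
∂L/∂w = ∂L/∂y · ∂y/∂w = -6 × 1 = -6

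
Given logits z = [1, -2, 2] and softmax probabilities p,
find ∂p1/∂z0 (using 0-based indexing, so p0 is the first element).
∂p1/∂z0 = -0.003507

p = softmax(z) = [0.2654, 0.01321, 0.7214]
p1 = 0.01321, p0 = 0.2654

∂p1/∂z0 = -p1 × p0 = -0.01321 × 0.2654 = -0.003507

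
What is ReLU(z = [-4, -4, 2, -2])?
h = [0, 0, 2, 0]

ReLU applied element-wise: max(0,-4)=0, max(0,-4)=0, max(0,2)=2, max(0,-2)=0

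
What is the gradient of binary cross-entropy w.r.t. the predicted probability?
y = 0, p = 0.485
∂L/∂p = 1.942

∂L/∂p = -y/p + (1-y)/(1-p) = 0 + 1/0.515 = 1.942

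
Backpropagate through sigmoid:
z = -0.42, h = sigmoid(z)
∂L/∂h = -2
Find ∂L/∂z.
∂L/∂z = -0.4786

σ(-0.42) = 0.3965
σ'(-0.42) = σ(-0.42)(1 - σ(-0.42)) = 0.3965 × 0.6035 = 0.2393
∂L/∂z = ∂L/∂h · σ'(z) = -2 × 0.2393 = -0.4786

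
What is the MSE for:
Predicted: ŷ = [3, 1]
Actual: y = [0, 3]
MSE = 6.5

MSE = (1/2)((3-0)² + (1-3)²) = (1/2)(9 + 4) = 6.5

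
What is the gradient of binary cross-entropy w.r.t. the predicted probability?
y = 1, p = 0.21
∂L/∂p = -4.762

∂L/∂p = -y/p + (1-y)/(1-p) = -1/0.21 + 0 = -4.762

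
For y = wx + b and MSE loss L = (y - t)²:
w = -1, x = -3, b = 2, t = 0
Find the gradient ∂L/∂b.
∂L/∂b = 10

y = wx + b = (-1)(-3) + 2 = 5
∂L/∂y = 2(y - t) = 2(5 - 0) = 10
∂y/∂b = 1
∂L/∂b = ∂L/∂y · ∂y/∂b = 10 × 1 = 10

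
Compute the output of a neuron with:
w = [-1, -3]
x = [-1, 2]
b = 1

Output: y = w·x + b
y = -4

y = (-1)(-1) + (-3)(2) + 1 = -4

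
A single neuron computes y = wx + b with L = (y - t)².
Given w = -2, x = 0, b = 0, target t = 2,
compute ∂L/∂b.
∂L/∂b = -4

y = wx + b = (-2)(0) + 0 = 0
∂L/∂y = 2(y - t) = 2(0 - 2) = -4
∂y/∂b = 1
∂L/∂b = ∂L/∂y · ∂y/∂b = -4 × 1 = -4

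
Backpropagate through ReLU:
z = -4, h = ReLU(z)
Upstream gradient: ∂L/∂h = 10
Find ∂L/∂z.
∂L/∂z = 0

h = ReLU(-4) = 0
Since z < 0: ∂h/∂z = 0
∂L/∂z = ∂L/∂h · ∂h/∂z = 10 × 0 = 0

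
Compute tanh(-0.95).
-0.7398

tanh(-0.95) = (e^(-0.95) - e^(0.95))/(e^(-0.95) + e^(0.95)) = -0.7398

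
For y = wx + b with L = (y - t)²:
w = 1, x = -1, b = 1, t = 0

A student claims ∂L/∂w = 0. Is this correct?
Correct

y = (1)(-1) + 1 = 0
∂L/∂y = 2(y - t) = 2(0 - 0) = 0
∂y/∂w = x = -1
∂L/∂w = 0 × -1 = 0

Claimed value: 0
Correct: The correct gradient is 0.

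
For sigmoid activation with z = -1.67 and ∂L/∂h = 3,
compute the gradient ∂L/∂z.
∂L/∂z = 0.4

σ(-1.67) = 0.1584
σ'(-1.67) = σ(-1.67)(1 - σ(-1.67)) = 0.1584 × 0.8416 = 0.1333
∂L/∂z = ∂L/∂h · σ'(z) = 3 × 0.1333 = 0.4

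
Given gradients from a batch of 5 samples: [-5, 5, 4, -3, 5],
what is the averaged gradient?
Average gradient = 1.2

Average = (1/5)(-5 + 5 + 4 + -3 + 5) = 6/5 = 1.2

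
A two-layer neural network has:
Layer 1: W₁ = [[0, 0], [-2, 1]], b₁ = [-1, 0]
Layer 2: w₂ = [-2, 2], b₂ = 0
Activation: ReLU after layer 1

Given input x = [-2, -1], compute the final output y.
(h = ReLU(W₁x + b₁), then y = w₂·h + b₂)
y = 6

Layer 1 pre-activation: z₁ = [-1, 3]
After ReLU: h = [0, 3]
Layer 2 output: y = -2×0 + 2×3 + 0 = 6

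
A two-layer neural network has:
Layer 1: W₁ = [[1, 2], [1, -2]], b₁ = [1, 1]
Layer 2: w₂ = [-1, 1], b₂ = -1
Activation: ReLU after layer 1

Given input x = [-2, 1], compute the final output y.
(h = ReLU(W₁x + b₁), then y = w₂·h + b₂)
y = -2

Layer 1 pre-activation: z₁ = [1, -3]
After ReLU: h = [1, 0]
Layer 2 output: y = -1×1 + 1×0 + -1 = -2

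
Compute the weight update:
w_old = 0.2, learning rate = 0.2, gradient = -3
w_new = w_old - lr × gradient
w_new = 0.8

w_new = w - η·∂L/∂w = 0.2 - 0.2×(-3) = 0.2 - (-0.6) = 0.8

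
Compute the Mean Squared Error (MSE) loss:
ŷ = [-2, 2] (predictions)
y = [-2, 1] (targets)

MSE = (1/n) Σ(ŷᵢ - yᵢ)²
MSE = 0.5

MSE = (1/2)((-2--2)² + (2-1)²) = (1/2)(0 + 1) = 0.5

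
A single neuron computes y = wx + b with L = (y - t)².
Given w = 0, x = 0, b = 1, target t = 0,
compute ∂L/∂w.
∂L/∂w = 0

y = wx + b = (0)(0) + 1 = 1
∂L/∂y = 2(y - t) = 2(1 - 0) = 2
∂y/∂w = x = 0
∂L/∂w = ∂L/∂y · ∂y/∂w = 2 × 0 = 0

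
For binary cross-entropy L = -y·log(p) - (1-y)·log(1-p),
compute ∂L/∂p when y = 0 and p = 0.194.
∂L/∂p = 1.241

∂L/∂p = -y/p + (1-y)/(1-p) = 0 + 1/0.806 = 1.241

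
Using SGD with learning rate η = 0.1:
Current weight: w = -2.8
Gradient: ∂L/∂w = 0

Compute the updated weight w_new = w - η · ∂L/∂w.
w_new = -2.8

w_new = w - η·∂L/∂w = -2.8 - 0.1×(0) = -2.8 - (0) = -2.8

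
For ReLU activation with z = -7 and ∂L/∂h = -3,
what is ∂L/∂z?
∂L/∂z = 0

h = ReLU(-7) = 0
Since z < 0: ∂h/∂z = 0
∂L/∂z = ∂L/∂h · ∂h/∂z = -3 × 0 = 0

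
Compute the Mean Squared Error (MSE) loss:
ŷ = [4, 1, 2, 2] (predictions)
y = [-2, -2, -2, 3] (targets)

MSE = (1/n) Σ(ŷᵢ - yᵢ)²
MSE = 15.5

MSE = (1/4)((4--2)² + (1--2)² + (2--2)² + (2-3)²) = (1/4)(36 + 9 + 16 + 1) = 15.5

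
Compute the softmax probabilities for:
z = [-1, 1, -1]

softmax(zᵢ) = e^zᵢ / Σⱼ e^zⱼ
p = [0.1065, 0.787, 0.1065]

exp(z) = [0.3679, 2.718, 0.3679]
Sum = 3.454
p = [0.1065, 0.787, 0.1065]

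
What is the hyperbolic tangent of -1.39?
-0.8832

tanh(-1.39) = (e^(-1.39) - e^(1.39))/(e^(-1.39) + e^(1.39)) = -0.8832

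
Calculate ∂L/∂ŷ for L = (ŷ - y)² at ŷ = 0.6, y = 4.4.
∂L/∂ŷ = -7.6

∂L/∂ŷ = 2(ŷ - y) = 2(0.6 - 4.4) = 2(-3.8) = -7.6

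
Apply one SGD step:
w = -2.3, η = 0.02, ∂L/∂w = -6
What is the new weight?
w_new = -2.18

w_new = w - η·∂L/∂w = -2.3 - 0.02×(-6) = -2.3 - (-0.12) = -2.18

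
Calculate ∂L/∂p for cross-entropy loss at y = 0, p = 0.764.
∂L/∂p = 4.237

∂L/∂p = -y/p + (1-y)/(1-p) = 0 + 1/0.236 = 4.237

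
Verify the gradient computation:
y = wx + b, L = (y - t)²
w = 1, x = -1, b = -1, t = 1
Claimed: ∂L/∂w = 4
Incorrect

y = (1)(-1) + -1 = -2
∂L/∂y = 2(y - t) = 2(-2 - 1) = -6
∂y/∂w = x = -1
∂L/∂w = -6 × -1 = 6

Claimed value: 4
Incorrect: The correct gradient is 6.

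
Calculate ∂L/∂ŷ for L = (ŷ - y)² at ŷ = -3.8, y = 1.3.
∂L/∂ŷ = -10.2

∂L/∂ŷ = 2(ŷ - y) = 2(-3.8 - 1.3) = 2(-5.1) = -10.2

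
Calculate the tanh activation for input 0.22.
0.2165

tanh(0.22) = (e^(0.22) - e^(-0.22))/(e^(0.22) + e^(-0.22)) = 0.2165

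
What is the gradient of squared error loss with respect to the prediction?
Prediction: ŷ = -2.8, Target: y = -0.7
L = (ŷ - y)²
∂L/∂ŷ = -4.2

∂L/∂ŷ = 2(ŷ - y) = 2(-2.8 - -0.7) = 2(-2.1) = -4.2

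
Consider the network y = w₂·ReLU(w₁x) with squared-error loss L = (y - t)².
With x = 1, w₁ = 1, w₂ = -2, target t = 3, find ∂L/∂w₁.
∂L/∂w₁ = 20

Forward pass:
z = w₁x = 1×1 = 1
h = ReLU(1) = 1
y = w₂h = -2×1 = -2

Backward pass:
∂L/∂y = 2(y - t) = 2(-2 - 3) = -10
∂y/∂h = w₂ = -2
∂h/∂z = 1 (ReLU derivative)
∂z/∂w₁ = x = 1

∂L/∂w₁ = -10 × -2 × 1 × 1 = 20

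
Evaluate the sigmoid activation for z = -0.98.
0.2729

sigmoid(-0.98) = 1/(1 + e^(0.98)) = 1/(1 + 2.664) = 0.2729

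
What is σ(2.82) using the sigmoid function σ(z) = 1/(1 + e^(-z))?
0.9437

sigmoid(2.82) = 1/(1 + e^(-2.82)) = 1/(1 + 0.05961) = 0.9437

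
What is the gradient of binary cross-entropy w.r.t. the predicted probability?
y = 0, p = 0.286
∂L/∂p = 1.401

∂L/∂p = -y/p + (1-y)/(1-p) = 0 + 1/0.714 = 1.401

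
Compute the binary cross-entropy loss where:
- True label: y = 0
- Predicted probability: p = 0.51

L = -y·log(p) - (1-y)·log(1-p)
L = 0.7133

L = -0·log(0.51) - 1·log(0.49) = -log(0.49) = 0.7133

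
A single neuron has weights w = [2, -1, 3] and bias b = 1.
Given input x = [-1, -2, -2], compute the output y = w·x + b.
y = -5

y = (2)(-1) + (-1)(-2) + (3)(-2) + 1 = -5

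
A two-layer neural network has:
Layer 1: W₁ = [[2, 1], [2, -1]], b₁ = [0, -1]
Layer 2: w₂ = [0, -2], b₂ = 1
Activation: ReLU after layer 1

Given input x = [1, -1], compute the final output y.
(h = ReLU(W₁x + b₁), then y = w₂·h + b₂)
y = -3

Layer 1 pre-activation: z₁ = [1, 2]
After ReLU: h = [1, 2]
Layer 2 output: y = 0×1 + -2×2 + 1 = -3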